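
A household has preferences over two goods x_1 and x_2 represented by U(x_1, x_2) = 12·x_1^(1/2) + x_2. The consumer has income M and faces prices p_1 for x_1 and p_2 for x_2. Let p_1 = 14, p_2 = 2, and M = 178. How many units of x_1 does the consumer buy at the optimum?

x_1* = 0.7347

Set MRS = p_1/p_2: 6·x_1^(−1/2) = p_1/p_2.
Solve: √x_1 = 6·p_2/p_1, so x_1*(p_1,p_2) = (6·p_2/p_1)², and x_2* = (M − p_1·x_1*)/p_2.
Plugging in: x_1* = (6·2/14)² = 0.7347.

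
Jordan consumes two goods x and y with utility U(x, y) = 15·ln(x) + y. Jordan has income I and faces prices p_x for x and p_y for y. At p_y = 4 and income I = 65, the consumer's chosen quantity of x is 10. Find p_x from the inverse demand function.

p_x = 6

MU_x = 15/x, MU_y = 1. Tangency: 15/x = p_x/p_y.
So x*(p_x,p_y) = 15·p_y/p_x, independent of income; and y* = (I − 15·p_y)/p_y.
Set x* = 10 in the demand function and solve for p_x: p_x = 6.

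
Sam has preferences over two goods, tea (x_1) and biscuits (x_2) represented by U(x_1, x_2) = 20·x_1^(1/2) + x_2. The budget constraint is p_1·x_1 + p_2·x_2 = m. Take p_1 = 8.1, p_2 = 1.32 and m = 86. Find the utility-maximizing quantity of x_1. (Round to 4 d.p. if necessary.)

Utility is quasi-linear in x_2; the FOC for x_1 is 10/√x_1 = p_1/p_2.
Thus x_1* = (10·p_2/p_1)² — independent of m — with the rest of income spent on x_2.
Plugging in: x_1* = (10·1.32/8.1)² = 2.6557.

x_1* = 2.6557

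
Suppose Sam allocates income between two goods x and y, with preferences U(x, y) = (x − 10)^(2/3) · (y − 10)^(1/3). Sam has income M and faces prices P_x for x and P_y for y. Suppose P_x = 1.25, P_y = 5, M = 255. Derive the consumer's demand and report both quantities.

This is Cobb-Douglas in (x−10, y−10): tangency gives 2/3·P_y·(y−10) = 1/3·P_x·(x−10).
Substituting into the budget: x* = 10 + 2/3·(M − 10·P_x − 10·P_y)/P_x, and y* = 10 + 1/3·(…)/P_y.
Discretionary income = 255 − 10·1.25 − 10·5 = 192.5; x* = 10 + 2/3·192.5/1.25 = 112.6667; y* = 10 + 1/3·192.5/5 = 22.8333.

x* = 112.6667, y* = 22.8333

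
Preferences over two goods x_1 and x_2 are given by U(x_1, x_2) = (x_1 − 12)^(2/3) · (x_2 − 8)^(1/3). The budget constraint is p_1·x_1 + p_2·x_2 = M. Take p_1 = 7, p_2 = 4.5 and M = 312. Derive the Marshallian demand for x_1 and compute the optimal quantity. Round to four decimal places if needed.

x_1* = 30.2857

MRS = 2·(x_2−8)/(x_1−12). Tangency with p_1/p_2 gives x_2−8 = (1/2)·(p_1/p_2)·(x_1−12).
Substituting into the budget: x_1* = 12 + 2/3·(M − 12·p_1 − 8·p_2)/p_1, and x_2* = 8 + 1/3·(…)/p_2.
Discretionary income = 312 − 12·7 − 8·4.5 = 192; x_1* = 12 + 2/3·192/7 = 30.2857.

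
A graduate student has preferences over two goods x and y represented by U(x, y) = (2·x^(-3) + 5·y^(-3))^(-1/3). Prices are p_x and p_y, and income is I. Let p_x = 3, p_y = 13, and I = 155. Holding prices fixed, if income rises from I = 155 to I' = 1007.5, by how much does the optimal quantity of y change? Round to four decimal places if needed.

Δy* = 51.8482

From the CES first-order condition, (2/5)·(y/x)^(4) = p_x/p_y.
Hence y/x = ((5/2)·p_x/p_y)^(1/(4)), i.e. raised to the 0.25 power.
With the ratio pinned down, the budget gives x* = I/(p_x + p_y·(y/x)) and y* = (y/x)·x*.
Numerically y/x = 0.871524, so x* = 155/(3 + 13·0.871524) = 10.8166 and y* = 0.871524·10.8166 = 9.4269.
At I' = 1007.5: y* = 61.2751. Change: 61.2751 − 9.4269 = 51.8482.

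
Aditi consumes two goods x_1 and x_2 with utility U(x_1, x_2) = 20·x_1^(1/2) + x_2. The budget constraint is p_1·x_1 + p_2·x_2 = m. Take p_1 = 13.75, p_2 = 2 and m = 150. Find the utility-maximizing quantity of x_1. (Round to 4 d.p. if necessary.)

x_1* = 2.1157

Set MRS = p_1/p_2: 10·x_1^(−1/2) = p_1/p_2.
Thus x_1* = (10·p_2/p_1)² — independent of m — with the rest of income spent on x_2.
Plugging in: x_1* = (10·2/13.75)² = 2.1157.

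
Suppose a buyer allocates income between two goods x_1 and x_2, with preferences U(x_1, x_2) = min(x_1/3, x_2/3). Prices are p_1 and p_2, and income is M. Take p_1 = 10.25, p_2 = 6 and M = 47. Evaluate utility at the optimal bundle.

Leontief preferences: the optimum is at the kink where x_1/3 = x_2/3, i.e. x_2 = x_1.
Budget: p_1·x_1 + p_2·x_1 = M, so (3·p_1 + 3·p_2)·x_1 = 3·M.
Demand: x_1*(p_1,p_2,M) = 3·M/(3·p_1 + 3·p_2), x_2* = 3·M/(3·p_1 + 3·p_2).
Here 3·10.25 + 3·6 = 48.75, giving x_1* = 2.8923 and x_2* = 2.8923.
Utility at the optimum: U(2.8923, 2.8923) = 0.9641.

V = 0.9641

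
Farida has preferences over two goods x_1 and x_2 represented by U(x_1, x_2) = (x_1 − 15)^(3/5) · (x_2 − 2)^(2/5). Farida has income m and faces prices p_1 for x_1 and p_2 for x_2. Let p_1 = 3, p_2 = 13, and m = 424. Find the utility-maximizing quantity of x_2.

Substituting into the budget: x_1* = 15 + 0.6·(m − 15·p_1 − 2·p_2)/p_1, and x_2* = 2 + 0.4·(…)/p_2.
Discretionary income = 424 − 15·3 − 2·13 = 353; x_2* = 2 + 0.4·353/13 = 12.8615.

x_2* = 12.8615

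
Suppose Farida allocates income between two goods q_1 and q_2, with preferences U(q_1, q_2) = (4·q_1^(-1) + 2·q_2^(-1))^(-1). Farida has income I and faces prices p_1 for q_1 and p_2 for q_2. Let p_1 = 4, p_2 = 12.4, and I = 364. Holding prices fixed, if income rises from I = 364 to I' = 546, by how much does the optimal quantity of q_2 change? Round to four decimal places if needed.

MU_q_1 ∝ 4·q_1^(-2), MU_q_2 ∝ 2·q_2^(-2), so MRS = 2·(q_2/q_1)^(2) = p_1/p_2.
Solve for the ratio: q_2/q_1 = [(1/2)·p_1/p_2]^(0.5).
Substitute q_2 = (q_2/q_1)·q_1 into the budget: q_1* = I/(p_1 + p_2·(q_2/q_1)).
Numerically q_2/q_1 = 0.40161, so q_1* = 364/(4 + 12.4·0.40161) = 40.5347 and q_2* = 0.40161·40.5347 = 16.2791.
At I' = 546: q_2* = 24.4187. Change: 24.4187 − 16.2791 = 8.1396.

Δq_2* = 8.1396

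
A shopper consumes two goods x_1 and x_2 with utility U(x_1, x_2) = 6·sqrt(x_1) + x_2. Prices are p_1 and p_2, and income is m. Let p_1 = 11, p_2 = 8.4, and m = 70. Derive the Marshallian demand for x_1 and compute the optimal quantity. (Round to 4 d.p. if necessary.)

MU_x_1 = 3/√x_1, MU_x_2 = 1. Tangency: 3/√x_1 = p_1/p_2.
Thus x_1* = (3·p_2/p_1)² — independent of m — with the rest of income spent on x_2.
Plugging in: x_1* = (3·8.4/11)² = 5.2483.

x_1* = 5.2483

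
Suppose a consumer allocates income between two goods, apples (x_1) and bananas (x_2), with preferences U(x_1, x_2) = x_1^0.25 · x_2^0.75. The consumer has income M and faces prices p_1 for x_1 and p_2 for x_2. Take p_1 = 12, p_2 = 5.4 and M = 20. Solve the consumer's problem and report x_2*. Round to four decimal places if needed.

MU_x_1/MU_x_2 = (0.25·x_2)/(0.75·x_1); tangency sets this equal to p_1/p_2.
Rearranging, p_2·x_2 = 3·p_1·x_1. Substituting into the budget gives p_1·x_1·(1 + 3) = M.
Demand: x_1*(p_1,p_2,M) = 0.25·M/p_1 and x_2* = 0.75·M/p_2.
At p_1=12, p_2=5.4, M=20: x_2* = 0.75·20/5.4 = 2.7778.

x_2* = 2.7778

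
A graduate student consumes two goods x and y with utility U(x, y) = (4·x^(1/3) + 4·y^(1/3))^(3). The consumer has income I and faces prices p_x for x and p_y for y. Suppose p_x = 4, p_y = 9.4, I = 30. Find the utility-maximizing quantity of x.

x* = 4.5391

With the ratio pinned down, the budget gives x* = I/(p_x + p_y·(y/x)) and y* = (y/x)·x*.
Numerically y/x = 0.277586, so x* = 30/(4 + 9.4·0.277586) = 4.5391.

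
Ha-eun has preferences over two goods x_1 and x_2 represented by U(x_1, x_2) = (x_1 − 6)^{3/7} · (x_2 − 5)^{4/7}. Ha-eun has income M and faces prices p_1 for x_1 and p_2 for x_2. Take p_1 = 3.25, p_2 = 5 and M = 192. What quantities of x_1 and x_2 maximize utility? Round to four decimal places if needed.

This is Cobb-Douglas in (x_1−6, x_2−5): tangency gives 3/7·p_2·(x_2−5) = 4/7·p_1·(x_1−6).
After buying the subsistence bundle (6, 5), a share 3/7 of the remaining income goes to x_1: x_1* = 6 + 3/7·(M − 6p_1 − 5p_2)/p_1.
Discretionary income = 192 − 6·3.25 − 5·5 = 147.5; x_1* = 6 + 3/7·147.5/3.25 = 25.4505; x_2* = 5 + 4/7·147.5/5 = 21.8571.

x_1* = 25.4505, x_2* = 21.8571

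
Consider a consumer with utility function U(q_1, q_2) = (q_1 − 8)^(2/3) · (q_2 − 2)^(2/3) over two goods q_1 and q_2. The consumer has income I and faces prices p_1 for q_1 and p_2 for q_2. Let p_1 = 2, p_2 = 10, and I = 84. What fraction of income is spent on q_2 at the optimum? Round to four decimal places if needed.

share on q_2 = 0.5238

MRS = (q_2−2)/(q_1−8). Tangency with p_1/p_2 gives q_2−2 = (p_1/p_2)·(q_1−8).
Substituting into the budget: q_1* = 8 + 0.5·(I − 8·p_1 − 2·p_2)/p_1, and q_2* = 2 + 0.5·(…)/p_2.
Discretionary income = 84 − 8·2 − 2·10 = 48; q_1* = 8 + 0.5·48/2 = 20; q_2* = 2 + 0.5·48/10 = 4.4.
Expenditure on q_2: 10·4.4 = 44; share = 0.5238.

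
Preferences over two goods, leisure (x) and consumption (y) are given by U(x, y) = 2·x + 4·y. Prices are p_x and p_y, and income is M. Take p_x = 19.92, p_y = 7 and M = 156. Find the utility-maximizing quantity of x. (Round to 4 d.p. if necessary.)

Perfect substitutes: compare marginal utility per dollar. 2/p_x vs 4/p_y → 0.1004 vs 0.5714.
y gives more utility per dollar, so spend all income on y: y* = M/p_y, x* = 0.
Numerically: x* = 0, y* = 22.2857.

x* = 0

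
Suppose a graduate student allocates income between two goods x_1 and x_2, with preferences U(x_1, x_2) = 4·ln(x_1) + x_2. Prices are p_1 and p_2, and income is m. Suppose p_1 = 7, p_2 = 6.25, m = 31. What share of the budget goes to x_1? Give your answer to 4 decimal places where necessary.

So x_1*(p_1,p_2) = 4·p_2/p_1, independent of income; and x_2* = (m − 4·p_2)/p_2.
At the given prices: x_1* = 4·6.25/7 = 3.5714, and x_2* = 0.96.
Expenditure on x_1: 7·3.5714 = 25; share = 0.8065.

share on x_1 = 0.8065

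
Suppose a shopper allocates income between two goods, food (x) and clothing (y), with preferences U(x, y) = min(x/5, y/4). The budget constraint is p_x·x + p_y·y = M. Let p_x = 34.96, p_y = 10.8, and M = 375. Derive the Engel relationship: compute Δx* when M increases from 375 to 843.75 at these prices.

Δx* = 10.7511

Here 5·34.96 + 4·10.8 = 218, giving x* = 8.6009.
At M' = 843.75: x* = 19.3521. Change: 19.3521 − 8.6009 = 10.7511.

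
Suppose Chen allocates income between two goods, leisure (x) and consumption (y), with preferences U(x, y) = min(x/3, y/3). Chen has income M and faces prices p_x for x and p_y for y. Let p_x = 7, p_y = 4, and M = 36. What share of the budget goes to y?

share on y = 0.3636

With perfect complements, no substitution: consume in ratio x:y = 3:3.
Budget: p_x·x + p_y·x = M, so (3·p_x + 3·p_y)·x = 3·M.
Demand: x*(p_x,p_y,M) = 3·M/(3·p_x + 3·p_y), y* = 3·M/(3·p_x + 3·p_y).
Here 3·7 + 3·4 = 33, giving x* = 3.2727 and y* = 3.2727.
Expenditure on y: 4·3.2727 = 13.0909; share = 0.3636.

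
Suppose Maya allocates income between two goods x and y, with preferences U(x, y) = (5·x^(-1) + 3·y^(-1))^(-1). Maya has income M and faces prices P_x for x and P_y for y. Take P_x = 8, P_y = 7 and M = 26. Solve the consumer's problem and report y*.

y* = 1.5605

From the CES first-order condition, (5/3)·(y/x)^(2) = P_x/P_y.
Solve for the ratio: y/x = [(3/5)·P_x/P_y]^(0.5).
With the ratio pinned down, the budget gives x* = M/(P_x + P_y·(y/x)) and y* = (y/x)·x*.
Numerically y/x = 0.828079, so x* = 26/(8 + 7·0.828079) = 1.8845 and y* = 0.828079·1.8845 = 1.5605.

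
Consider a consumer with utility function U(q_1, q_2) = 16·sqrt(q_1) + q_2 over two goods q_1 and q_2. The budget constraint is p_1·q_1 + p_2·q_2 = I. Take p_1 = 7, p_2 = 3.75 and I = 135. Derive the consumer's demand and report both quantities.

q_1* = 18.3673, q_2* = 1.7143

Thus q_1* = (8·p_2/p_1)² — independent of I — with the rest of income spent on q_2.
Plugging in: q_1* = (8·3.75/7)² = 18.3673, q_2* = 1.7143.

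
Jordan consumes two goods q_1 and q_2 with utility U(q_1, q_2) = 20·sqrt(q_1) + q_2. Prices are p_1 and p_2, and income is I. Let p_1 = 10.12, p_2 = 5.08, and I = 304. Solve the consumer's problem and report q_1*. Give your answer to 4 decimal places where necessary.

q_1* = 25.198

MU_q_1 = 10/√q_1, MU_q_2 = 1. Tangency: 10/√q_1 = p_1/p_2.
Thus q_1* = (10·p_2/p_1)² — independent of I — with the rest of income spent on q_2.
Plugging in: q_1* = (10·5.08/10.12)² = 25.198.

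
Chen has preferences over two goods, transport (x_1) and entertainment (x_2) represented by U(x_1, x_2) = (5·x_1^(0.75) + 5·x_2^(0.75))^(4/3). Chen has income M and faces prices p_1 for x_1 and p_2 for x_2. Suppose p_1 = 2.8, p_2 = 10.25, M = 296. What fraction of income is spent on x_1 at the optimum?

share on x_1 = 0.98

Substitute x_2 = (x_2/x_1)·x_1 into the budget: x_1* = M/(p_1 + p_2·(x_2/x_1)).
Numerically x_2/x_1 = 0.005568, so x_1* = 296/(2.8 + 10.25·0.005568) = 103.6024 and x_2* = 0.005568·103.6024 = 0.5769.
Expenditure on x_1: 2.8·103.6024 = 290.0867; share = 0.98.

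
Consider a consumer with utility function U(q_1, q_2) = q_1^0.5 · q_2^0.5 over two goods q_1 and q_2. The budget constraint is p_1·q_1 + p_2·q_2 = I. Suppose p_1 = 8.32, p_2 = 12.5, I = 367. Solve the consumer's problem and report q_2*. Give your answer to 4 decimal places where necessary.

q_2* = 14.68

Tangency: MRS = q_2/q_1 = p_1/p_2.
Rearranging, p_2·q_2 = p_1·q_1. Substituting into the budget gives p_1·q_1·(1 + 1) = I.
Demand: q_1*(p_1,p_2,I) = 0.5·I/p_1 and q_2* = 0.5·I/p_2.
At p_1=8.32, p_2=12.5, I=367: q_2* = 0.5·367/12.5 = 14.68.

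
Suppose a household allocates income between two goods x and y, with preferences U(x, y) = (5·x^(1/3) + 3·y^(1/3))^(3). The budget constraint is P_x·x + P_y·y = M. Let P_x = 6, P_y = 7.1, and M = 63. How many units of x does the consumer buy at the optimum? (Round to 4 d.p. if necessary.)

x* = 7.3568

With the ratio pinned down, the budget gives x* = M/(P_x + P_y·(y/x)) and y* = (y/x)·x*.
Numerically y/x = 0.361049, so x* = 63/(6 + 7.1·0.361049) = 7.3568.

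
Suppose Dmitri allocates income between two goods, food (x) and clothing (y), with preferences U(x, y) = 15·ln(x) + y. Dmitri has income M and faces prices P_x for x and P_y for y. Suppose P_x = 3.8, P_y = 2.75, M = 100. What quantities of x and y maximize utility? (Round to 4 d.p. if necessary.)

x* = 10.8553, y* = 21.3636

At the given prices: x* = 15·2.75/3.8 = 10.8553, and y* = 21.3636.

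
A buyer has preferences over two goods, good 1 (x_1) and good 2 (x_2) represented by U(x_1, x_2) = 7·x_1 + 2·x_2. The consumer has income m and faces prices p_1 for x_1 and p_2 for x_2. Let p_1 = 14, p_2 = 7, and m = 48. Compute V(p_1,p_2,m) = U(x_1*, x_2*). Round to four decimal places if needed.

V = 24

Linear utility — the consumer picks whichever good has higher MU/price: 7/14 = 0.5 vs 2/7 = 0.2857.
x_1 gives more utility per dollar, so spend all income on x_1: x_1* = m/p_1, x_2* = 0.
Numerically: x_1* = 3.4286, x_2* = 0.
Utility at the optimum: U(3.4286, 0) = 24.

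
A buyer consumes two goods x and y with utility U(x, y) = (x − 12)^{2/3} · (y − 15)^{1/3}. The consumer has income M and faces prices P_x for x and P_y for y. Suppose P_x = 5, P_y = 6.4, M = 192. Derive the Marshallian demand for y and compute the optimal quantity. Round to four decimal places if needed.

This is Cobb-Douglas in (x−12, y−15): tangency gives 2/3·P_y·(y−15) = 1/3·P_x·(x−12).
After buying the subsistence bundle (12, 15), a share 2/3 of the remaining income goes to x: x* = 12 + 2/3·(M − 12P_x − 15P_y)/P_x.
Discretionary income = 192 − 12·5 − 15·6.4 = 36; y* = 15 + 1/3·36/6.4 = 16.875.

y* = 16.875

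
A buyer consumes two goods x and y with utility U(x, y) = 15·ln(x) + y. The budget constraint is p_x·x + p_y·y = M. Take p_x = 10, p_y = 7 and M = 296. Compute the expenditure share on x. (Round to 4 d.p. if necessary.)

MU_x = 15/x, MU_y = 1. Tangency: 15/x = p_x/p_y.
So x*(p_x,p_y) = 15·p_y/p_x, independent of income; and y* = (M − 15·p_y)/p_y.
At the given prices: x* = 15·7/10 = 10.5, and y* = 27.2857.
Expenditure on x: 10·10.5 = 105; share = 0.3547.

share on x = 0.3547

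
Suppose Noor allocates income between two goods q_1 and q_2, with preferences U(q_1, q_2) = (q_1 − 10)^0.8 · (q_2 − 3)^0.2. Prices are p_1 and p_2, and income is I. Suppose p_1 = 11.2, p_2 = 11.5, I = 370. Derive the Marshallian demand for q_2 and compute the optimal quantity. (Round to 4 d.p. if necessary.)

q_2* = 6.887

This is Cobb-Douglas in (q_1−10, q_2−3): tangency gives 0.8·p_2·(q_2−3) = 0.2·p_1·(q_1−10).
Substituting into the budget: q_1* = 10 + 0.8·(I − 10·p_1 − 3·p_2)/p_1, and q_2* = 3 + 0.2·(…)/p_2.
Discretionary income = 370 − 10·11.2 − 3·11.5 = 223.5; q_2* = 3 + 0.2·223.5/11.5 = 6.887.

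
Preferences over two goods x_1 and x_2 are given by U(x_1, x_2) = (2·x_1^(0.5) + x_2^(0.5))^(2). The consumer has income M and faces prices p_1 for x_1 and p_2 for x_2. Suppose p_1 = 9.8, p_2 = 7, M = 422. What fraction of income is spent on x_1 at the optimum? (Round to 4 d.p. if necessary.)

Numerically x_2/x_1 = 0.49, so x_1* = 422/(9.8 + 7·0.49) = 31.8972 and x_2* = 0.49·31.8972 = 15.6296.
Expenditure on x_1: 9.8·31.8972 = 312.5926; share = 0.7407.

share on x_1 = 0.7407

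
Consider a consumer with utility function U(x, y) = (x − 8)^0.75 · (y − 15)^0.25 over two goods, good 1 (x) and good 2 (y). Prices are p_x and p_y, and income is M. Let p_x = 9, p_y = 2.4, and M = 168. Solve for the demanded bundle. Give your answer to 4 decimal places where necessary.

x* = 13, y* = 21.25

MRS = 3·(y−15)/(x−8). Tangency with p_x/p_y gives y−15 = (1/3)·(p_x/p_y)·(x−8).
After buying the subsistence bundle (8, 15), a share 0.75 of the remaining income goes to x: x* = 8 + 0.75·(M − 8p_x − 15p_y)/p_x.
Discretionary income = 168 − 8·9 − 15·2.4 = 60; x* = 8 + 0.75·60/9 = 13; y* = 15 + 0.25·60/2.4 = 21.25.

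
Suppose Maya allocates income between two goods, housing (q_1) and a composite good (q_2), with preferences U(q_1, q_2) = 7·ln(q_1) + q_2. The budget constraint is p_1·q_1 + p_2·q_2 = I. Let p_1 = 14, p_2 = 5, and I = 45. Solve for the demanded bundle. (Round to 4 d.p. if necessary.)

q_1* = 2.5, q_2* = 2

So q_1*(p_1,p_2) = 7·p_2/p_1, independent of income; and q_2* = (I − 7·p_2)/p_2.
At the given prices: q_1* = 7·5/14 = 2.5, and q_2* = 2.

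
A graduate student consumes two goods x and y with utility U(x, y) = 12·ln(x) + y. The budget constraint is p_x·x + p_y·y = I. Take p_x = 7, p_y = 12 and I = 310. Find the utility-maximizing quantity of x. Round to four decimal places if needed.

x* = 20.5714

Set MRS = p_x/p_y: (12/x)/1 = p_x/p_y.
So x*(p_x,p_y) = 12·p_y/p_x, independent of income; and y* = (I − 12·p_y)/p_y.
At the given prices: x* = 12·12/7 = 20.5714.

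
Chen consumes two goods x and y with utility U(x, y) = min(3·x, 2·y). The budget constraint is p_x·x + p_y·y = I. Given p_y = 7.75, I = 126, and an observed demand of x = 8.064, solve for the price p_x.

Leontief preferences: the optimum is at the kink where x/2 = y/3, i.e. y = (3/2)·x.
Budget: p_x·x + p_y·(3/2)·x = I, so (2·p_x + 3·p_y)·x = 2·I.
Demand: x*(p_x,p_y,I) = 2·I/(2·p_x + 3·p_y), y* = 3·I/(2·p_x + 3·p_y).
Set x* = 8.064 in the demand function and solve for p_x: p_x = 4.

p_x = 4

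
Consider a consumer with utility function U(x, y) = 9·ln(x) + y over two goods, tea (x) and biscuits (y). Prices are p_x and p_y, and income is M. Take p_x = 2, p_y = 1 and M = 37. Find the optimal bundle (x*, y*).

Set MRS = p_x/p_y: (9/x)/1 = p_x/p_y.
So x*(p_x,p_y) = 9·p_y/p_x, independent of income; and y* = (M − 9·p_y)/p_y.
At the given prices: x* = 9·1/2 = 4.5, and y* = 28.

x* = 4.5, y* = 28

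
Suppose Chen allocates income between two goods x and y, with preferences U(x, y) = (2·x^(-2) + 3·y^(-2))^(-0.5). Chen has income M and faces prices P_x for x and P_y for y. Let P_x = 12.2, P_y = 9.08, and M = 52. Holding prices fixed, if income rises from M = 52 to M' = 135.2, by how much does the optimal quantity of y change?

MU_x ∝ 2·x^(-3), MU_y ∝ 3·y^(-3), so MRS = (2/3)·(y/x)^(3) = P_x/P_y.
Hence y/x = ((3/2)·P_x/P_y)^(1/(3)), i.e. raised to the 1/3 power.
With the ratio pinned down, the budget gives x* = M/(P_x + P_y·(y/x)) and y* = (y/x)·x*.
Numerically y/x = 1.26315, so x* = 52/(12.2 + 9.08·1.26315) = 2.1969 and y* = 1.26315·2.1969 = 2.7751.
At M' = 135.2: y* = 7.2151. Change: 7.2151 − 2.7751 = 4.4401.

Δy* = 4.4401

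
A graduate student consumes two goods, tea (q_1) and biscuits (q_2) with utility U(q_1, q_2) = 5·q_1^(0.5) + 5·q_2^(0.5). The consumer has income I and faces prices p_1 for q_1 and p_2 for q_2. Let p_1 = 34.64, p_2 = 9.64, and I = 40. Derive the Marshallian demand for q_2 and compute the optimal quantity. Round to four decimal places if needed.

q_2* = 3.246

MRS = MU_q_1/MU_q_2 = (q_2/q_1)^(0.5). Set equal to p_1/p_2.
Hence q_2/q_1 = (p_1/p_2)^(1/(0.5)), i.e. raised to the 2 power.
With the ratio pinned down, the budget gives q_1* = I/(p_1 + p_2·(q_2/q_1)) and q_2* = (q_2/q_1)·q_1*.
Numerically q_2/q_1 = 12.912243, so q_1* = 40/(34.64 + 9.64·12.912243) = 0.2514 and q_2* = 12.912243·0.2514 = 3.246.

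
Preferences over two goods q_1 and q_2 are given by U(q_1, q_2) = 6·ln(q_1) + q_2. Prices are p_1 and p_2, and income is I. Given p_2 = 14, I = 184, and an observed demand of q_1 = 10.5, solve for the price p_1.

MU_q_1 = 6/q_1, MU_q_2 = 1. Tangency: 6/q_1 = p_1/p_2.
So q_1*(p_1,p_2) = 6·p_2/p_1, independent of income; and q_2* = (I − 6·p_2)/p_2.
Set q_1* = 10.5 in the demand function and solve for p_1: p_1 = 8.

p_1 = 8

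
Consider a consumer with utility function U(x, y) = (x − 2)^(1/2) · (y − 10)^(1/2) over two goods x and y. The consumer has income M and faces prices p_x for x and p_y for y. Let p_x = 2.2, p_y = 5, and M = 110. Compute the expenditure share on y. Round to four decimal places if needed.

share on y = 0.7073

MRS = (y−10)/(x−2). Tangency with p_x/p_y gives y−10 = (p_x/p_y)·(x−2).
After buying the subsistence bundle (2, 10), a share 0.5 of the remaining income goes to x: x* = 2 + 0.5·(M − 2p_x − 10p_y)/p_x.
Discretionary income = 110 − 2·2.2 − 10·5 = 55.6; x* = 2 + 0.5·55.6/2.2 = 14.6364; y* = 10 + 0.5·55.6/5 = 15.56.
Expenditure on y: 5·15.56 = 77.8; share = 0.7073.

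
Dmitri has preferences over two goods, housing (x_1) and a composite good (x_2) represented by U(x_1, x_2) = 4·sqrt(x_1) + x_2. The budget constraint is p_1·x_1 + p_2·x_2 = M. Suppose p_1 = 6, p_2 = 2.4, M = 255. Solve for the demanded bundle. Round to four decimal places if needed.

Thus x_1* = (2·p_2/p_1)² — independent of M — with the rest of income spent on x_2.
Plugging in: x_1* = (2·2.4/6)² = 0.64, x_2* = 104.65.

x_1* = 0.64, x_2* = 104.65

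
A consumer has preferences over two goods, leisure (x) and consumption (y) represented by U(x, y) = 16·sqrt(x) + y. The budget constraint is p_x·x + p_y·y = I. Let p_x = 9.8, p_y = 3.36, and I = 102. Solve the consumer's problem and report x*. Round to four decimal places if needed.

x* = 7.5233

MU_x = 8/√x, MU_y = 1. Tangency: 8/√x = p_x/p_y.
Thus x* = (8·p_y/p_x)² — independent of I — with the rest of income spent on y.
Plugging in: x* = (8·3.36/9.8)² = 7.5233.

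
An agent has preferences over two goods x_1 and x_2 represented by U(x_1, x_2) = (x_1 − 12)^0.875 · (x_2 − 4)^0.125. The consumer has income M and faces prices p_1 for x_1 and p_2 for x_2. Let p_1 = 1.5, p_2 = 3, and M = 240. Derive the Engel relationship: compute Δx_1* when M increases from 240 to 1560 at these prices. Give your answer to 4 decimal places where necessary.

Δx_1* = 770

MRS = 7·(x_2−4)/(x_1−12). Tangency with p_1/p_2 gives x_2−4 = (1/7)·(p_1/p_2)·(x_1−12).
After buying the subsistence bundle (12, 4), a share 0.875 of the remaining income goes to x_1: x_1* = 12 + 0.875·(M − 12p_1 − 4p_2)/p_1.
Discretionary income = 240 − 12·1.5 − 4·3 = 210; x_1* = 12 + 0.875·210/1.5 = 134.5.
At M' = 1560: x_1* = 904.5. Change: 904.5 − 134.5 = 770.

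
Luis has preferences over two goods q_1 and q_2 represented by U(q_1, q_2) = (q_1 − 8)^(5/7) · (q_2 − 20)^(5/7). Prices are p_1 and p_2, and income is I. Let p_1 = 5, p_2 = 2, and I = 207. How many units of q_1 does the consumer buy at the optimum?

q_1* = 20.7

Let q_1' = q_1−8, q_2' = q_2−20. MRS = q_2'/q_1' = p_1/p_2.
Substituting into the budget: q_1* = 8 + 0.5·(I − 8·p_1 − 20·p_2)/p_1, and q_2* = 20 + 0.5·(…)/p_2.
Discretionary income = 207 − 8·5 − 20·2 = 127; q_1* = 8 + 0.5·127/5 = 20.7.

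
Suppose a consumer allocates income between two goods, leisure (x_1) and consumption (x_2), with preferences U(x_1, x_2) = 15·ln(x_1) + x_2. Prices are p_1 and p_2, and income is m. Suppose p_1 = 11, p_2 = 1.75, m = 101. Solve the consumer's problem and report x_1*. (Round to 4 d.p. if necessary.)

x_1* = 2.3864

Set MRS = p_1/p_2: (15/x_1)/1 = p_1/p_2.
So x_1*(p_1,p_2) = 15·p_2/p_1, independent of income; and x_2* = (m − 15·p_2)/p_2.
At the given prices: x_1* = 15·1.75/11 = 2.3864.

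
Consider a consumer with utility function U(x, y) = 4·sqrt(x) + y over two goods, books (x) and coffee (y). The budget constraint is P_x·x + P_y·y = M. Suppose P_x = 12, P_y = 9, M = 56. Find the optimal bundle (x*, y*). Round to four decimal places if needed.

MU_x = 2/√x, MU_y = 1. Tangency: 2/√x = P_x/P_y.
Solve: √x = 2·P_y/P_x, so x*(P_x,P_y) = (2·P_y/P_x)², and y* = (M − P_x·x*)/P_y.
Plugging in: x* = (2·9/12)² = 2.25, y* = 3.2222.

x* = 2.25, y* = 3.2222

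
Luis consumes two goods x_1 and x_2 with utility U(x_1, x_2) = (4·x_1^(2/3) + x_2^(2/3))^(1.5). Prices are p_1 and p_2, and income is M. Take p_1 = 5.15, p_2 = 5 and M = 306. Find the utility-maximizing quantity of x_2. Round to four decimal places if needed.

x_2* = 0.9979

Numerically x_2/x_1 = 0.017074, so x_1* = 306/(5.15 + 5·0.017074) = 58.4486 and x_2* = 0.017074·58.4486 = 0.9979.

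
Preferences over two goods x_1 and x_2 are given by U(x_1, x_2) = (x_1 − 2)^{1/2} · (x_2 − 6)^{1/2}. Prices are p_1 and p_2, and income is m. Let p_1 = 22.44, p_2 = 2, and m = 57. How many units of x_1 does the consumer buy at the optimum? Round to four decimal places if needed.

Let x_1' = x_1−2, x_2' = x_2−6. MRS = x_2'/x_1' = p_1/p_2.
After buying the subsistence bundle (2, 6), a share 0.5 of the remaining income goes to x_1: x_1* = 2 + 0.5·(m − 2p_1 − 6p_2)/p_1.
Discretionary income = 57 − 2·22.44 − 6·2 = 0.12; x_1* = 2 + 0.5·0.12/22.44 = 2.0027.

x_1* = 2.0027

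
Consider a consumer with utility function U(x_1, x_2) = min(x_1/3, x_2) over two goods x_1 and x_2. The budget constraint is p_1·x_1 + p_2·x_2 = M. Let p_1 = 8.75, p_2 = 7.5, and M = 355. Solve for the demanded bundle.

x_1* = 31.5556, x_2* = 10.5185

Leontief preferences: the optimum is at the kink where x_1/3 = x_2/1, i.e. x_2 = (1/3)·x_1.
Budget: p_1·x_1 + p_2·(1/3)·x_1 = M, so (3·p_1 + p_2)·x_1 = 3·M.
Demand: x_1*(p_1,p_2,M) = 3·M/(3·p_1 + p_2), x_2* = M/(3·p_1 + p_2).
Here 3·8.75 + 7.5 = 33.75, giving x_1* = 31.5556 and x_2* = 10.5185.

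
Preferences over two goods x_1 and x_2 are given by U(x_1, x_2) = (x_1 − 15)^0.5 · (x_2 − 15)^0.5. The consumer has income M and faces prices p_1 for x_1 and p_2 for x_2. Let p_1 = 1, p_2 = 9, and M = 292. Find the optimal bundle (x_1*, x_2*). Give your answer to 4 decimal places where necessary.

Let x_1' = x_1−15, x_2' = x_2−15. MRS = x_2'/x_1' = p_1/p_2.
After buying the subsistence bundle (15, 15), a share 0.5 of the remaining income goes to x_1: x_1* = 15 + 0.5·(M − 15p_1 − 15p_2)/p_1.
Discretionary income = 292 − 15·1 − 15·9 = 142; x_1* = 15 + 0.5·142/1 = 86; x_2* = 15 + 0.5·142/9 = 22.8889.

x_1* = 86, x_2* = 22.8889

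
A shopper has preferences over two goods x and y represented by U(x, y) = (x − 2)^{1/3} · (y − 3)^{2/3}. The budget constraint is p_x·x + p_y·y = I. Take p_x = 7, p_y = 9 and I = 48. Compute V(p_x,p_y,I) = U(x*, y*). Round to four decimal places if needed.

MRS = (1/2)·(y−3)/(x−2). Tangency with p_x/p_y gives y−3 = 2·(p_x/p_y)·(x−2).
Substituting into the budget: x* = 2 + 1/3·(I − 2·p_x − 3·p_y)/p_x, and y* = 3 + 2/3·(…)/p_y.
Discretionary income = 48 − 2·7 − 3·9 = 7; x* = 2 + 1/3·7/7 = 2.3333; y* = 3 + 2/3·7/9 = 3.5185.
Utility at the optimum: U(2.3333, 3.5185) = 0.4475.

V = 0.4475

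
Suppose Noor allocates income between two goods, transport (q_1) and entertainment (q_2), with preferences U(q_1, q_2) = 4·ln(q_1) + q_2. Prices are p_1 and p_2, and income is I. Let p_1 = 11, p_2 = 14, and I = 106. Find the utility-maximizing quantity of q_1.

q_1* = 5.0909

So q_1*(p_1,p_2) = 4·p_2/p_1, independent of income; and q_2* = (I − 4·p_2)/p_2.
At the given prices: q_1* = 4·14/11 = 5.0909.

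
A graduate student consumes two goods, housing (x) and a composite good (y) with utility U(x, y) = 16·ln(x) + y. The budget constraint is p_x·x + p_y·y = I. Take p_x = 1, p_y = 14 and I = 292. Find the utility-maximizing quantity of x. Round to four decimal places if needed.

At the given prices: x* = 16·14/1 = 224.

x* = 224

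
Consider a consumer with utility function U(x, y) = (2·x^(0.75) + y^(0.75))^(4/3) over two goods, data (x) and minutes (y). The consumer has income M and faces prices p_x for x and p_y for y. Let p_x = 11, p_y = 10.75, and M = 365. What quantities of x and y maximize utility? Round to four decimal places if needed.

From the CES first-order condition, 2·(y/x)^(0.25) = p_x/p_y.
Solve for the ratio: y/x = [(1/2)·p_x/p_y]^(4).
Substitute y = (y/x)·x into the budget: x* = M/(p_x + p_y·(y/x)).
Numerically y/x = 0.06852, so x* = 365/(11 + 10.75·0.06852) = 31.0993 and y* = 0.06852·31.0993 = 2.1309.

x* = 31.0993, y* = 2.1309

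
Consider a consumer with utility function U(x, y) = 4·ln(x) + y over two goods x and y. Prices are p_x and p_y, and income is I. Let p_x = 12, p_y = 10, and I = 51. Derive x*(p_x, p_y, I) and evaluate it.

MU_x = 4/x, MU_y = 1. Tangency: 4/x = p_x/p_y.
So x*(p_x,p_y) = 4·p_y/p_x, independent of income; and y* = (I − 4·p_y)/p_y.
At the given prices: x* = 4·10/12 = 3.3333.

x* = 3.3333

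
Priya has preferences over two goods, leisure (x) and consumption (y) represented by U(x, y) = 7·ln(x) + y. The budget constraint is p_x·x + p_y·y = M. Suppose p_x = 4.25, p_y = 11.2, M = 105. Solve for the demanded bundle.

So x*(p_x,p_y) = 7·p_y/p_x, independent of income; and y* = (M − 7·p_y)/p_y.
At the given prices: x* = 7·11.2/4.25 = 18.4471, and y* = 2.375.

x* = 18.4471, y* = 2.375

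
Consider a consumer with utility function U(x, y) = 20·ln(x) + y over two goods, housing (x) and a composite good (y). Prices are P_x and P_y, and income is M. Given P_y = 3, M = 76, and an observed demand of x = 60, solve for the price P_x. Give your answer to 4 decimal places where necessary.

P_x = 1

Set MRS = P_x/P_y: (20/x)/1 = P_x/P_y.
So x*(P_x,P_y) = 20·P_y/P_x, independent of income; and y* = (M − 20·P_y)/P_y.
Set x* = 60 in the demand function and solve for P_x: P_x = 1.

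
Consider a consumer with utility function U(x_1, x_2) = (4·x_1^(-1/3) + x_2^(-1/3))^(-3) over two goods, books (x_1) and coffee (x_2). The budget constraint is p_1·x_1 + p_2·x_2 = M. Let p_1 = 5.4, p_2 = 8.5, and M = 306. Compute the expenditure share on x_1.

share on x_1 = 0.7163

Numerically x_2/x_1 = 0.251586, so x_1* = 306/(5.4 + 8.5·0.251586) = 40.5917 and x_2* = 0.251586·40.5917 = 10.2123.
Expenditure on x_1: 5.4·40.5917 = 219.1954; share = 0.7163.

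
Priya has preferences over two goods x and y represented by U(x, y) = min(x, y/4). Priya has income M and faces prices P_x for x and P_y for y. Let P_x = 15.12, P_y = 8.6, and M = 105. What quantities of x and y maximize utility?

Leontief preferences: the optimum is at the kink where x/1 = y/4, i.e. y = 4·x.
Budget: P_x·x + P_y·4·x = M, so (P_x + 4·P_y)·x = M.
Demand: x*(P_x,P_y,M) = M/(P_x + 4·P_y), y* = 4·M/(P_x + 4·P_y).
Here 15.12 + 4·8.6 = 49.52, giving x* = 2.1204 and y* = 8.4814.

x* = 2.1204, y* = 8.4814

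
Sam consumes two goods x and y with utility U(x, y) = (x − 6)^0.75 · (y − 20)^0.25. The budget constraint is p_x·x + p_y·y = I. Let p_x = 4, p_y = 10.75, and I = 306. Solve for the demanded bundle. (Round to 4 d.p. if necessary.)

After buying the subsistence bundle (6, 20), a share 0.75 of the remaining income goes to x: x* = 6 + 0.75·(I − 6p_x − 20p_y)/p_x.
Discretionary income = 306 − 6·4 − 20·10.75 = 67; x* = 6 + 0.75·67/4 = 18.5625; y* = 20 + 0.25·67/10.75 = 21.5581.

x* = 18.5625, y* = 21.5581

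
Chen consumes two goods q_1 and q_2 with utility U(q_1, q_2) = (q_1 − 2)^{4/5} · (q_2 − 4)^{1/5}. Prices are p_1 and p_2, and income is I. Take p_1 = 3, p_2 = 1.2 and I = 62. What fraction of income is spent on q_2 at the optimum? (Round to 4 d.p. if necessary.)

share on q_2 = 0.2426

Let q_1' = q_1−2, q_2' = q_2−4. MRS = 4·q_2'/q_1' = p_1/p_2.
Substituting into the budget: q_1* = 2 + 0.8·(I − 2·p_1 − 4·p_2)/p_1, and q_2* = 4 + 0.2·(…)/p_2.
Discretionary income = 62 − 2·3 − 4·1.2 = 51.2; q_1* = 2 + 0.8·51.2/3 = 15.6533; q_2* = 4 + 0.2·51.2/1.2 = 12.5333.
Expenditure on q_2: 1.2·12.5333 = 15.04; share = 0.2426.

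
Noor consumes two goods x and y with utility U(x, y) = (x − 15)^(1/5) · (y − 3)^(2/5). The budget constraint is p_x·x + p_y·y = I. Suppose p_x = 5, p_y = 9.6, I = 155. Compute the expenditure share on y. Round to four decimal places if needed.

share on y = 0.406

Let x' = x−15, y' = y−3. MRS = (1/2)·y'/x' = p_x/p_y.
Substituting into the budget: x* = 15 + 1/3·(I − 15·p_x − 3·p_y)/p_x, and y* = 3 + 2/3·(…)/p_y.
Discretionary income = 155 − 15·5 − 3·9.6 = 51.2; x* = 15 + 1/3·51.2/5 = 18.4133; y* = 3 + 2/3·51.2/9.6 = 6.5556.
Expenditure on y: 9.6·6.5556 = 62.9333; share = 0.406.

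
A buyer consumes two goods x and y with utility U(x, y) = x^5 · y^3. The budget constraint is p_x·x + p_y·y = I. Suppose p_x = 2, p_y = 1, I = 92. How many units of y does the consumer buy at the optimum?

y* = 34.5

MU_x/MU_y = (5·y)/(3·x); tangency sets this equal to p_x/p_y.
Rearranging, p_y·y = (3/5)·p_x·x. Substituting into the budget gives p_x·x·(1 + (3/5)) = I.
Demand: x*(p_x,p_y,I) = 0.625·I/p_x and y* = 0.375·I/p_y.
At p_x=2, p_y=1, I=92: y* = 0.375·92/1 = 34.5.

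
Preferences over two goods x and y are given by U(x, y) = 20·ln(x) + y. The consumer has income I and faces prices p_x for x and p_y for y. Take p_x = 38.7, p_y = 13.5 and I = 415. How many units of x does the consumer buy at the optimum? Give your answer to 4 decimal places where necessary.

Set MRS = p_x/p_y: (20/x)/1 = p_x/p_y.
So x*(p_x,p_y) = 20·p_y/p_x, independent of income; and y* = (I − 20·p_y)/p_y.
At the given prices: x* = 20·13.5/38.7 = 6.9767.

x* = 6.9767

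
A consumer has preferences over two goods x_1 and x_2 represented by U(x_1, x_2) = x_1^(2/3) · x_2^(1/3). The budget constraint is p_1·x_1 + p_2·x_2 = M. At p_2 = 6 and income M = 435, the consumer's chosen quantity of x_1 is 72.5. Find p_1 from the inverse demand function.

Tangency: MRS = 2·x_2/x_1 = p_1/p_2.
Rearranging, p_2·x_2 = (1/2)·p_1·x_1. Substituting into the budget gives p_1·x_1·(1 + (1/2)) = M.
Demand: x_1*(p_1,p_2,M) = 2/3·M/p_1 and x_2* = 1/3·M/p_2.
Set x_1* = 72.5 in the demand function and solve for p_1: p_1 = 4.

p_1 = 4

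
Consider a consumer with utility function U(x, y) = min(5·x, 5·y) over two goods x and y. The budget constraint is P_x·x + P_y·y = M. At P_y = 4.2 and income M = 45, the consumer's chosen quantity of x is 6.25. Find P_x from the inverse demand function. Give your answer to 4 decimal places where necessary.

P_x = 3

Leontief preferences: the optimum is at the kink where x/5 = y/5, i.e. y = x.
Budget: P_x·x + P_y·x = M, so (5·P_x + 5·P_y)·x = 5·M.
Demand: x*(P_x,P_y,M) = 5·M/(5·P_x + 5·P_y), y* = 5·M/(5·P_x + 5·P_y).
Set x* = 6.25 in the demand function and solve for P_x: P_x = 3.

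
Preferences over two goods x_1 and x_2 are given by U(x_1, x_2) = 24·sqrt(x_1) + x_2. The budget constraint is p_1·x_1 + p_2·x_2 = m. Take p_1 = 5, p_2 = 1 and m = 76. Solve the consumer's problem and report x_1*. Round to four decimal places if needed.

MU_x_1 = 12/√x_1, MU_x_2 = 1. Tangency: 12/√x_1 = p_1/p_2.
Solve: √x_1 = 12·p_2/p_1, so x_1*(p_1,p_2) = (12·p_2/p_1)², and x_2* = (m − p_1·x_1*)/p_2.
Plugging in: x_1* = (12·1/5)² = 5.76.

x_1* = 5.76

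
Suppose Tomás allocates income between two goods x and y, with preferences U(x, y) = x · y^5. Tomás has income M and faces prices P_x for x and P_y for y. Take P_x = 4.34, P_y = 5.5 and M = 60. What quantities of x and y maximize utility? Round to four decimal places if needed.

At P_x=4.34, P_y=5.5, M=60: x* = 1/6·60/4.34 = 2.3041, y* = 9.0909.

x* = 2.3041, y* = 9.0909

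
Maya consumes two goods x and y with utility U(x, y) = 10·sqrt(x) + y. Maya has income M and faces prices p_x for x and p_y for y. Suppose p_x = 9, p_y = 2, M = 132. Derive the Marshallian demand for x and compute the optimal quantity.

Set MRS = p_x/p_y: 5·x^(−1/2) = p_x/p_y.
Solve: √x = 5·p_y/p_x, so x*(p_x,p_y) = (5·p_y/p_x)², and y* = (M − p_x·x*)/p_y.
Plugging in: x* = (5·2/9)² = 1.2346.

x* = 1.2346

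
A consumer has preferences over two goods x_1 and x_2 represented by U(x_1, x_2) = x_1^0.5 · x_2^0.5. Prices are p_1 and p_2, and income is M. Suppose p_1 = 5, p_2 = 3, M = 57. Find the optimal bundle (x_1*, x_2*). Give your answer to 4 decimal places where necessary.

x_1* = 5.7, x_2* = 9.5

The MRS is x_2/x_1. Set MRS = p_1/p_2.
So 0.5·p_2·x_2 = 0.5·p_1·x_1; combined with the budget, a share 0.5 of income goes to x_1.
Demand: x_1*(p_1,p_2,M) = 0.5·M/p_1 and x_2* = 0.5·M/p_2.
At p_1=5, p_2=3, M=57: x_1* = 0.5·57/5 = 5.7, x_2* = 9.5.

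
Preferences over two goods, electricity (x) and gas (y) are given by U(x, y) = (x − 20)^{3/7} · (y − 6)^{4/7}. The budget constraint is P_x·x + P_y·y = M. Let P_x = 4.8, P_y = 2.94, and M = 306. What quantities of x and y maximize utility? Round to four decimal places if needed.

This is Cobb-Douglas in (x−20, y−6): tangency gives 3/7·P_y·(y−6) = 4/7·P_x·(x−20).
After buying the subsistence bundle (20, 6), a share 3/7 of the remaining income goes to x: x* = 20 + 3/7·(M − 20P_x − 6P_y)/P_x.
Discretionary income = 306 − 20·4.8 − 6·2.94 = 192.36; x* = 20 + 3/7·192.36/4.8 = 37.175; y* = 6 + 4/7·192.36/2.94 = 43.3878.

x* = 37.175, y* = 43.3878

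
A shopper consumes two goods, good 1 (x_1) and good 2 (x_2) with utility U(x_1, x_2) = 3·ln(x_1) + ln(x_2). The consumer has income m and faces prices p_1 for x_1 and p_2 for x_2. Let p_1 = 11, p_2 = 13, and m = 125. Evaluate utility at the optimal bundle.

V = 7.3053

The MRS is 3·x_2/x_1. Set MRS = p_1/p_2.
So 3·p_2·x_2 = p_1·x_1; combined with the budget, a share 0.75 of income goes to x_1.
Demand: x_1*(p_1,p_2,m) = 0.75·m/p_1 and x_2* = 0.25·m/p_2.
At p_1=11, p_2=13, m=125: x_1* = 0.75·125/11 = 8.5227, x_2* = 2.4038.
Utility at the optimum: U(8.5227, 2.4038) = 7.3053.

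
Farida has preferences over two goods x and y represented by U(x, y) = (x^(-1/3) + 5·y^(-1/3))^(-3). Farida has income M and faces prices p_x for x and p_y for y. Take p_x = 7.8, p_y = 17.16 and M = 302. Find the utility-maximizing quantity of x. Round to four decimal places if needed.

MU_x ∝ x^(-4/3), MU_y ∝ 5·y^(-4/3), so MRS = (1/5)·(y/x)^(4/3) = p_x/p_y.
Hence y/x = (5·p_x/p_y)^(1/(4/3)), i.e. raised to the 0.75 power.
With the ratio pinned down, the budget gives x* = M/(p_x + p_y·(y/x)) and y* = (y/x)·x*.
Numerically y/x = 1.851017, so x* = 302/(7.8 + 17.16·1.851017) = 7.6333.

x* = 7.6333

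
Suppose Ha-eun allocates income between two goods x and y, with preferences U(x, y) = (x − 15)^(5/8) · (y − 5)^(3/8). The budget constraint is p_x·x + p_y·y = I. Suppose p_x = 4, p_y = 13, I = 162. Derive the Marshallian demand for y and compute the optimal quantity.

y* = 6.0673

Discretionary income = 162 − 15·4 − 5·13 = 37; y* = 5 + 0.375·37/13 = 6.0673.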